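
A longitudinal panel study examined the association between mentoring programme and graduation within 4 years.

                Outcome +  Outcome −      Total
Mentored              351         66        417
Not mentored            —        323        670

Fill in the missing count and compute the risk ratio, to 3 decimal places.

The missing cell is in the unexposed row: 670 − 323 = 347.
So a = 351, b = 66, c = 347, d = 323.
RR = [a/(a+b)] / [c/(c+d)] = (351/417) / (347/670) = 0.84173/0.51791 = 1.62524

1.625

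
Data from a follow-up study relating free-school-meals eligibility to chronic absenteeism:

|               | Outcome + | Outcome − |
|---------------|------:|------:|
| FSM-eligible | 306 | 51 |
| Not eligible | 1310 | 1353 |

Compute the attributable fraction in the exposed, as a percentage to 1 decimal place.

42.6

Cells: a = 306, b = 51, c = 1310, d = 1353.
Risk in exposed = 306/357 = 0.85714; risk in unexposed = 1310/2663 = 0.49193.
RR = 0.85714/0.49193 = 1.74242
AR% = (RR − 1)/RR × 100 = (1.74242 − 1)/1.74242 × 100 = 42.6086%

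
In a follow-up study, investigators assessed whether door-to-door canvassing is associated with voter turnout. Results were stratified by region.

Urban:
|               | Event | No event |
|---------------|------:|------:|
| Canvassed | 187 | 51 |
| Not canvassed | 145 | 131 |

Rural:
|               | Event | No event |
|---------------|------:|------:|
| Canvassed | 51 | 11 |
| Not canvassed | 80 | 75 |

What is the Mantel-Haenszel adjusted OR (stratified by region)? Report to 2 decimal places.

OR_MH = Σ(aᵢdᵢ/nᵢ) / Σ(bᵢcᵢ/nᵢ), where nᵢ is the stratum total.
Stratum 1 (Urban): n = 514; a·d/n = 187·131/514 = 47.6595; b·c/n = 51·145/514 = 14.3872
Stratum 2 (Rural): n = 217; a·d/n = 51·75/217 = 17.6267; b·c/n = 11·80/217 = 4.0553
OR_MH = (47.6595 + 17.6267) / (14.3872 + 4.0553) = 65.2863 / 18.4425 = 3.54000

3.54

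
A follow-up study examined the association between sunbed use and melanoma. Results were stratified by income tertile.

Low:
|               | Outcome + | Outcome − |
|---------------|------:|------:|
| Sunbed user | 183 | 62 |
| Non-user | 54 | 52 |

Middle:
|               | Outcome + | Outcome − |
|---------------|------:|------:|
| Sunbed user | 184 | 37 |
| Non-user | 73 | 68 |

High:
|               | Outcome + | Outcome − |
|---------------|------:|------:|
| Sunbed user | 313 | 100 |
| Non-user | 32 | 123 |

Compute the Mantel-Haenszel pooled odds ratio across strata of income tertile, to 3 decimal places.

OR_MH = Σ(aᵢdᵢ/nᵢ) / Σ(bᵢcᵢ/nᵢ), where nᵢ is the stratum total.
Stratum 1 (Low): n = 351; a·d/n = 183·52/351 = 27.1111; b·c/n = 62·54/351 = 9.5385
Stratum 2 (Middle): n = 362; a·d/n = 184·68/362 = 34.5635; b·c/n = 37·73/362 = 7.4613
Stratum 3 (High): n = 568; a·d/n = 313·123/568 = 67.7799; b·c/n = 100·32/568 = 5.6338
OR_MH = (27.1111 + 34.5635 + 67.7799) / (9.5385 + 7.4613 + 5.6338) = 129.4546 / 22.6336 = 5.71958

5.720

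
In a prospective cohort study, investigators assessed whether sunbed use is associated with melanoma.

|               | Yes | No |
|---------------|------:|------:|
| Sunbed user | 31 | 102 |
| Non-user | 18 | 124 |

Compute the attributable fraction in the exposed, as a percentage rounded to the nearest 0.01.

45.62

Cells: a = 31, b = 102, c = 18, d = 124.
Risk in exposed = 31/133 = 0.23308; risk in unexposed = 18/142 = 0.12676.
RR = 0.23308/0.12676 = 1.83876
AR% = (RR − 1)/RR × 100 = (1.83876 − 1)/1.83876 × 100 = 45.6156%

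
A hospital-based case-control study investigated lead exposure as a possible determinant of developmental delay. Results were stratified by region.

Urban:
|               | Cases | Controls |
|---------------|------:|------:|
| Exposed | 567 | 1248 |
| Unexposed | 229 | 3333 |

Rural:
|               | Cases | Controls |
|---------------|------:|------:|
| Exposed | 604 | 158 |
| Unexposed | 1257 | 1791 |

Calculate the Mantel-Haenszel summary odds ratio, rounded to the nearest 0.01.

OR_MH = Σ(aᵢdᵢ/nᵢ) / Σ(bᵢcᵢ/nᵢ), where nᵢ is the stratum total.
Stratum 1 (Urban): n = 5377; a·d/n = 567·3333/5377 = 351.4620; b·c/n = 1248·229/5377 = 53.1508
Stratum 2 (Rural): n = 3810; a·d/n = 604·1791/3810 = 283.9276; b·c/n = 158·1257/3810 = 52.1276
OR_MH = (351.4620 + 283.9276) / (53.1508 + 52.1276) = 635.3895 / 105.2784 = 6.03533

6.04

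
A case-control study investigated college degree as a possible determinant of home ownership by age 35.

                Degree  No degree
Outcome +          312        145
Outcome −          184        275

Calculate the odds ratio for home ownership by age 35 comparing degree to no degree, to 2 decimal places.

3.22

Reading the table with exposure as columns: a = 312 (Degree, case), b = 184 (Degree, non-case), c = 145 (No degree, case), d = 275.
OR = (a·d)/(b·c) = (312 × 275) / (184 × 145) = 85800 / 26680 = 3.21589
The odds of home ownership by age 35 are about 3.22 times as high in the degree group.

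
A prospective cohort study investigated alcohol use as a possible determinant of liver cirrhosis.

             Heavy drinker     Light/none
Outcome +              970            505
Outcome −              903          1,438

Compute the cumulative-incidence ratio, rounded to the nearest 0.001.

Reading the table with exposure as columns: a = 970 (Heavy drinker, case), b = 903 (Heavy drinker, non-case), c = 505 (Light/none, case), d = 1438.
Risk in exposed = 970/1873 = 0.51789; risk in unexposed = 505/1943 = 0.25991.
RR = 0.51789 / 0.25991 = 1.99258
The risk among the exposed is 1.99 times that among the unexposed.

1.993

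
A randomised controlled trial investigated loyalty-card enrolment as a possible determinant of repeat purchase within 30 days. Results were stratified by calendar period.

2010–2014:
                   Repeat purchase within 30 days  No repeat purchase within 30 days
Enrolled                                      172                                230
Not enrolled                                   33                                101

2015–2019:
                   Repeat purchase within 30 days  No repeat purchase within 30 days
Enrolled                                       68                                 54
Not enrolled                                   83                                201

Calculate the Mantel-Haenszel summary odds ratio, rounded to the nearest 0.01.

OR_MH = Σ(aᵢdᵢ/nᵢ) / Σ(bᵢcᵢ/nᵢ), where nᵢ is the stratum total.
Stratum 1 (2010–2014): n = 536; a·d/n = 172·101/536 = 32.4104; b·c/n = 230·33/536 = 14.1604
Stratum 2 (2015–2019): n = 406; a·d/n = 68·201/406 = 33.6650; b·c/n = 54·83/406 = 11.0394
OR_MH = (32.4104 + 33.6650) / (14.1604 + 11.0394) = 66.0755 / 25.1999 = 2.62206

2.62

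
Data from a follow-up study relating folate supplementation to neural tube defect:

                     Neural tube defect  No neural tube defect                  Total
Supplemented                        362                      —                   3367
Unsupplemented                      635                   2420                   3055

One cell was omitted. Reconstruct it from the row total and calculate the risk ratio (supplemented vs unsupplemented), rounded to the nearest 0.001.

The missing cell is in the exposed row: 3367 − 362 = 3005.
So a = 362, b = 3005, c = 635, d = 2420.
RR = [a/(a+b)] / [c/(c+d)] = (362/3367) / (635/3055) = 0.10751/0.20786 = 0.51725

0.517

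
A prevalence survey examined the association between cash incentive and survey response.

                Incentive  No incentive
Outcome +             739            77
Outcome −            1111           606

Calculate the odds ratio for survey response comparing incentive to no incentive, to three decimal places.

Reading the table with exposure as columns: a = 739 (Incentive, case), b = 1111 (Incentive, non-case), c = 77 (No incentive, case), d = 606.
OR = (a·d)/(b·c) = (739 × 606) / (1111 × 77) = 447834 / 85547 = 5.23495
The odds of survey response are about 5.23 times as high in the incentive group.

5.235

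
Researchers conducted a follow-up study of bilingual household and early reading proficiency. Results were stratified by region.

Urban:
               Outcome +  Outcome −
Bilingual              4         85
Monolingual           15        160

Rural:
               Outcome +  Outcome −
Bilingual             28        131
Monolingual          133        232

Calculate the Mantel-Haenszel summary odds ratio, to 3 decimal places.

OR_MH = Σ(aᵢdᵢ/nᵢ) / Σ(bᵢcᵢ/nᵢ), where nᵢ is the stratum total.
Stratum 1 (Urban): n = 264; a·d/n = 4·160/264 = 2.4242; b·c/n = 85·15/264 = 4.8295
Stratum 2 (Rural): n = 524; a·d/n = 28·232/524 = 12.3969; b·c/n = 131·133/524 = 33.2500
OR_MH = (2.4242 + 12.3969) / (4.8295 + 33.2500) = 14.8212 / 38.0795 = 0.38922

0.389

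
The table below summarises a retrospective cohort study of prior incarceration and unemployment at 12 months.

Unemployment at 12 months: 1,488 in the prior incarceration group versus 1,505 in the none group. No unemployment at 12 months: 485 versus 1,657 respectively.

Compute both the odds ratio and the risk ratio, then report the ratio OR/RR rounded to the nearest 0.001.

From the description: a = 1488, b = 485, c = 1505, d = 1657.
OR = (1488·1657)/(485·1505) = 2465616/729925 = 3.37790
Risk in exposed = 1488/1973 = 0.75418; risk in unexposed = 1505/3162 = 0.47596; RR = 1.58453
OR/RR = 3.37790 / 1.58453 = 2.13180
The outcome is not rare, so the OR lies further from 1 than the RR.

2.132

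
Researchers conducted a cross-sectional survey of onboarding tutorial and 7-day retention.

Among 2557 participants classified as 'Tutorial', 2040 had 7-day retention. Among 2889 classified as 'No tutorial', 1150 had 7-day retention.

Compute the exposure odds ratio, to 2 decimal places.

From the description: a = 2040, b = 517, c = 1150, d = 1739.
OR = (a·d)/(b·c) = (2040 × 1739) / (517 × 1150) = 3547560 / 594550 = 5.96680
The odds of 7-day retention are about 5.97 times as high in the tutorial group.

5.97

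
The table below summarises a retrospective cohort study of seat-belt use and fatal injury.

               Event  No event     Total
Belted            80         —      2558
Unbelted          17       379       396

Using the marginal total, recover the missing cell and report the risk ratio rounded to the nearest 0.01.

The missing cell is in the exposed row: 2558 − 80 = 2478.
So a = 80, b = 2478, c = 17, d = 379.
RR = [a/(a+b)] / [c/(c+d)] = (80/2558) / (17/396) = 0.03127/0.04293 = 0.72851

0.73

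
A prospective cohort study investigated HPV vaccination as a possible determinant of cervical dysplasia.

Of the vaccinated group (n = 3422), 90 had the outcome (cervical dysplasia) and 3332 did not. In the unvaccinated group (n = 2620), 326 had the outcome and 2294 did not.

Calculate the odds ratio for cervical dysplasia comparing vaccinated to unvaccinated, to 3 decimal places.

From the description: a = 90, b = 3332, c = 326, d = 2294.
OR = (a·d)/(b·c) = (90 × 2294) / (3332 × 326) = 206460 / 1086232 = 0.19007
Exposure is associated with lower odds of cervical dysplasia (OR = 0.19 < 1).

0.190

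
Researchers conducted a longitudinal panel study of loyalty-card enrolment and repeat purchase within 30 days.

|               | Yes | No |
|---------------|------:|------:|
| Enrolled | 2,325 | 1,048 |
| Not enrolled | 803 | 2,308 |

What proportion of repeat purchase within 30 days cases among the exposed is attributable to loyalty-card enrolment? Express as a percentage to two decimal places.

62.55

Cells: a = 2325, b = 1048, c = 803, d = 2308.
Risk in exposed = 2325/3373 = 0.68930; risk in unexposed = 803/3111 = 0.25812.
RR = 0.68930/0.25812 = 2.67049
AR% = (RR − 1)/RR × 100 = (2.67049 − 1)/2.67049 × 100 = 62.5537%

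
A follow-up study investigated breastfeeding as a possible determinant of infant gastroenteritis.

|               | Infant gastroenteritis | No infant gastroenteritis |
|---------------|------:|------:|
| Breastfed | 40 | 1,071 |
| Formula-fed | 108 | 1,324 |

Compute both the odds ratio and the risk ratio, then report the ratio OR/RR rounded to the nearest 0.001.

0.959

Cells: a = 40, b = 1071, c = 108, d = 1324.
OR = (40·1324)/(1071·108) = 52960/115668 = 0.45786
Risk in exposed = 40/1111 = 0.03600; risk in unexposed = 108/1432 = 0.07542; RR = 0.47738
OR/RR = 0.45786 / 0.47738 = 0.95911
The outcome is rare in both groups, so OR ≈ RR (ratio near 1).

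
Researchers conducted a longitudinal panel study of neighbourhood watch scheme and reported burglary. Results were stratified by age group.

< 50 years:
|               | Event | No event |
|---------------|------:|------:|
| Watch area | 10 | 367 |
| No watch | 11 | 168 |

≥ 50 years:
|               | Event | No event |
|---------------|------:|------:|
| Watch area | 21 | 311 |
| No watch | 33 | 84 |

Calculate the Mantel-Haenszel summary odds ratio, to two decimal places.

OR_MH = Σ(aᵢdᵢ/nᵢ) / Σ(bᵢcᵢ/nᵢ), where nᵢ is the stratum total.
Stratum 1 (< 50 years): n = 556; a·d/n = 10·168/556 = 3.0216; b·c/n = 367·11/556 = 7.2608
Stratum 2 (≥ 50 years): n = 449; a·d/n = 21·84/449 = 3.9287; b·c/n = 311·33/449 = 22.8575
OR_MH = (3.0216 + 3.9287) / (7.2608 + 22.8575) = 6.9503 / 30.1183 = 0.23077

0.23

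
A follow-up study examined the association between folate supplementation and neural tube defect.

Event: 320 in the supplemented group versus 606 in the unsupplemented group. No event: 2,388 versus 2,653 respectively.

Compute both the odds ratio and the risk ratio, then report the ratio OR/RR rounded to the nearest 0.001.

From the description: a = 320, b = 2388, c = 606, d = 2653.
OR = (320·2653)/(2388·606) = 848960/1447128 = 0.58665
Risk in exposed = 320/2708 = 0.11817; risk in unexposed = 606/3259 = 0.18595; RR = 0.63550
OR/RR = 0.58665 / 0.63550 = 0.92314
The outcome is not rare, so the OR lies further from 1 than the RR.

0.923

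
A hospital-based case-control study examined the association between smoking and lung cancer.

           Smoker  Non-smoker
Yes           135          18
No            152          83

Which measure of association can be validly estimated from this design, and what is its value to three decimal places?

Reading the table with exposure as columns: a = 135 (Smoker, case), b = 152 (Smoker, non-case), c = 18 (Non-smoker, case), d = 83.
This is a hospital-based case-control study: participants were sampled on outcome status, so risks in the source population cannot be estimated directly — relative risk is not valid here. The odds ratio is the appropriate measure.
OR = (a·d)/(b·c) = (135 × 83) / (152 × 18) = 11205 / 2736 = 4.09539

4.095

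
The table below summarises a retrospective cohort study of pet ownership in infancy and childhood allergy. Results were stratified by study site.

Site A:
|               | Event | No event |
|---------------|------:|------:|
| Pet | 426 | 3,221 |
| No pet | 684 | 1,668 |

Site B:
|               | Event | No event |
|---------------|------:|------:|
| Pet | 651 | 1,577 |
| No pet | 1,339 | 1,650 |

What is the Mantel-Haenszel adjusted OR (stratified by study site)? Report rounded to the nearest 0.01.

OR_MH = Σ(aᵢdᵢ/nᵢ) / Σ(bᵢcᵢ/nᵢ), where nᵢ is the stratum total.
Stratum 1 (Site A): n = 5999; a·d/n = 426·1668/5999 = 118.4477; b·c/n = 3221·684/5999 = 367.2552
Stratum 2 (Site B): n = 5217; a·d/n = 651·1650/5217 = 205.8942; b·c/n = 1577·1339/5217 = 404.7543
OR_MH = (118.4477 + 205.8942) / (367.2552 + 404.7543) = 324.3419 / 772.0095 = 0.42013

0.42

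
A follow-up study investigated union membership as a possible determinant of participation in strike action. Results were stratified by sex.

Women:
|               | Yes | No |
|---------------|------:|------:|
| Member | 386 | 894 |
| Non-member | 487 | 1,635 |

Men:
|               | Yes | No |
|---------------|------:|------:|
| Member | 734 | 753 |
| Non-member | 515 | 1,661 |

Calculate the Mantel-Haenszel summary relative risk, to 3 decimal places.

1.725

RR_MH = Σ(aᵢ·n₀ᵢ/nᵢ) / Σ(cᵢ·n₁ᵢ/nᵢ), with n₁ᵢ = aᵢ+bᵢ (exposed), n₀ᵢ = cᵢ+dᵢ (unexposed), nᵢ = n₁ᵢ+n₀ᵢ.
Stratum 1 (Women): n₁ = 1280, n₀ = 2122, n = 3402; a·n₀/n = 386·2122/3402 = 240.7678; c·n₁/n = 487·1280/3402 = 183.2334
Stratum 2 (Men): n₁ = 1487, n₀ = 2176, n = 3663; a·n₀/n = 734·2176/3663 = 436.0317; c·n₁/n = 515·1487/3663 = 209.0650
RR_MH = (240.7678 + 436.0317) / (183.2334 + 209.0650) = 676.7995 / 392.2984 = 1.72522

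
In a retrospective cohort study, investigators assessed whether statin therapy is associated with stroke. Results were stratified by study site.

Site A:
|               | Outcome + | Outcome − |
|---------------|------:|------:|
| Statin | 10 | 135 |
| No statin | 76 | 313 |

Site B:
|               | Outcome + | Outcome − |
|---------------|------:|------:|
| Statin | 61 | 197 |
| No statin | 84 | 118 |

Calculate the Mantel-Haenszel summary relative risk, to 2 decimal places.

0.50

RR_MH = Σ(aᵢ·n₀ᵢ/nᵢ) / Σ(cᵢ·n₁ᵢ/nᵢ), with n₁ᵢ = aᵢ+bᵢ (exposed), n₀ᵢ = cᵢ+dᵢ (unexposed), nᵢ = n₁ᵢ+n₀ᵢ.
Stratum 1 (Site A): n₁ = 145, n₀ = 389, n = 534; a·n₀/n = 10·389/534 = 7.2846; c·n₁/n = 76·145/534 = 20.6367
Stratum 2 (Site B): n₁ = 258, n₀ = 202, n = 460; a·n₀/n = 61·202/460 = 26.7870; c·n₁/n = 84·258/460 = 47.1130
RR_MH = (7.2846 + 26.7870) / (20.6367 + 47.1130) = 34.0716 / 67.7497 = 0.50290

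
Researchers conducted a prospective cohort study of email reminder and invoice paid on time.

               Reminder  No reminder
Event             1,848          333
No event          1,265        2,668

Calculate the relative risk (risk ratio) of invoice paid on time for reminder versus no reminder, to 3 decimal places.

5.350

Reading the table with exposure as columns: a = 1848 (Reminder, case), b = 1265 (Reminder, non-case), c = 333 (No reminder, case), d = 2668.
Risk in exposed = 1848/3113 = 0.59364; risk in unexposed = 333/3001 = 0.11096.
RR = 0.59364 / 0.11096 = 5.34989
The risk among the exposed is 5.35 times that among the unexposed.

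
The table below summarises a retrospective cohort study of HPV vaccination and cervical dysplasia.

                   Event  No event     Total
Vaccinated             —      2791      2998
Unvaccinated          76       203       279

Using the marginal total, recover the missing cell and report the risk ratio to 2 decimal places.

The missing cell is in the exposed row: 2998 − 2791 = 207.
So a = 207, b = 2791, c = 76, d = 203.
RR = [a/(a+b)] / [c/(c+d)] = (207/2998) / (76/279) = 0.06905/0.27240 = 0.25347

0.25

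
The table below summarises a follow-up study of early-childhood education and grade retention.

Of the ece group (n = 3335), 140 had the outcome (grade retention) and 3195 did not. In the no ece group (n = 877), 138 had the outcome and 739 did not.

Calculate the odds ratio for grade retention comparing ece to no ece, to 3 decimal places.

From the description: a = 140, b = 3195, c = 138, d = 739.
OR = (a·d)/(b·c) = (140 × 739) / (3195 × 138) = 103460 / 440910 = 0.23465
Exposure is associated with lower odds of grade retention (OR = 0.23 < 1).

0.235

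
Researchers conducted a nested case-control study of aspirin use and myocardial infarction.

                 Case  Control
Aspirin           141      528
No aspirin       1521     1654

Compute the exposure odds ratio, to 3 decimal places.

0.290

Cells: a = 141, b = 528, c = 1521, d = 1654.
OR = (a·d)/(b·c) = (141 × 1654) / (528 × 1521) = 233214 / 803088 = 0.29040
Exposure is associated with lower odds of myocardial infarction (OR = 0.29 < 1).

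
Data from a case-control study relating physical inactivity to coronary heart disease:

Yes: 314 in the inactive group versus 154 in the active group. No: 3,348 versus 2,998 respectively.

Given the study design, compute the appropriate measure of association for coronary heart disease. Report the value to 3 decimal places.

1.826

From the description: a = 314, b = 3348, c = 154, d = 2998.
This is a case-control study: participants were sampled on outcome status, so risks in the source population cannot be estimated directly — relative risk is not valid here. The odds ratio is the appropriate measure.
OR = (a·d)/(b·c) = (314 × 2998) / (3348 × 154) = 941372 / 515592 = 1.82581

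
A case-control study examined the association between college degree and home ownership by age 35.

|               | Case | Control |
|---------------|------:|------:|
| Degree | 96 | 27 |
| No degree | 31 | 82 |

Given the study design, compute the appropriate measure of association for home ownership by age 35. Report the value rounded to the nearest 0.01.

Cells: a = 96, b = 27, c = 31, d = 82.
This is a case-control study: participants were sampled on outcome status, so risks in the source population cannot be estimated directly — relative risk is not valid here. The odds ratio is the appropriate measure.
OR = (a·d)/(b·c) = (96 × 82) / (27 × 31) = 7872 / 837 = 9.40502

9.41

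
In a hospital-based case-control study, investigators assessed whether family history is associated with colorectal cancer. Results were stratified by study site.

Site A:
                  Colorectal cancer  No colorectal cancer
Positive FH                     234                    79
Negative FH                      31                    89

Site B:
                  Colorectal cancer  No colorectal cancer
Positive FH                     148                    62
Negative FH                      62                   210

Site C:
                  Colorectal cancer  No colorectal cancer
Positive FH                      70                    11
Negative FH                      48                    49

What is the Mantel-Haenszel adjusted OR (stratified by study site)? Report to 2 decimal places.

OR_MH = Σ(aᵢdᵢ/nᵢ) / Σ(bᵢcᵢ/nᵢ), where nᵢ is the stratum total.
Stratum 1 (Site A): n = 433; a·d/n = 234·89/433 = 48.0970; b·c/n = 79·31/433 = 5.6559
Stratum 2 (Site B): n = 482; a·d/n = 148·210/482 = 64.4813; b·c/n = 62·62/482 = 7.9751
Stratum 3 (Site C): n = 178; a·d/n = 70·49/178 = 19.2697; b·c/n = 11·48/178 = 2.9663
OR_MH = (48.0970 + 64.4813 + 19.2697) / (5.6559 + 7.9751 + 2.9663) = 131.8480 / 16.5973 = 7.94395

7.94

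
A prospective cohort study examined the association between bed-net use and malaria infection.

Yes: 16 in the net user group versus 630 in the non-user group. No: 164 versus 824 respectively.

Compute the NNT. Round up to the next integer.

Risk in treated group = 16/180 = 0.08889; risk in control = 630/1454 = 0.43329.
Absolute risk reduction = 0.43329 − 0.08889 = 0.34440
NNT = 1 / ARR = 1 / 0.34440 = 2.904 → round up → 3

3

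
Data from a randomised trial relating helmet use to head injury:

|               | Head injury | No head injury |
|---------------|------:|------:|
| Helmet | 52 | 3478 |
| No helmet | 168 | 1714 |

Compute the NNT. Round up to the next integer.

14

Risk in treated group = 52/3530 = 0.01473; risk in control = 168/1882 = 0.08927.
Absolute risk reduction = 0.08927 − 0.01473 = 0.07454
NNT = 1 / ARR = 1 / 0.07454 = 13.416 → round up → 14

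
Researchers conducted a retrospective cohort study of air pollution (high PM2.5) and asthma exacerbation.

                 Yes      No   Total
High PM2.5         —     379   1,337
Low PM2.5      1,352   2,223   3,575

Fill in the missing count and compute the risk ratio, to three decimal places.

1.895

The missing cell is in the exposed row: 1337 − 379 = 958.
So a = 958, b = 379, c = 1352, d = 2223.
RR = [a/(a+b)] / [c/(c+d)] = (958/1337) / (1352/3575) = 0.71653/0.37818 = 1.89467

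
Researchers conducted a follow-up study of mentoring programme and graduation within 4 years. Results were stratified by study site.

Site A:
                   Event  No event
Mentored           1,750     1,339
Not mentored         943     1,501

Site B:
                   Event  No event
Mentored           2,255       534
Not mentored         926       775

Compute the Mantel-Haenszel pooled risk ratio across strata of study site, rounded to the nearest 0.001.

1.477

RR_MH = Σ(aᵢ·n₀ᵢ/nᵢ) / Σ(cᵢ·n₁ᵢ/nᵢ), with n₁ᵢ = aᵢ+bᵢ (exposed), n₀ᵢ = cᵢ+dᵢ (unexposed), nᵢ = n₁ᵢ+n₀ᵢ.
Stratum 1 (Site A): n₁ = 3089, n₀ = 2444, n = 5533; a·n₀/n = 1750·2444/5533 = 772.9984; c·n₁/n = 943·3089/5533 = 526.4643
Stratum 2 (Site B): n₁ = 2789, n₀ = 1701, n = 4490; a·n₀/n = 2255·1701/4490 = 854.2884; c·n₁/n = 926·2789/4490 = 575.1924
RR_MH = (772.9984 + 854.2884) / (526.4643 + 575.1924) = 1627.2868 / 1101.6567 = 1.47713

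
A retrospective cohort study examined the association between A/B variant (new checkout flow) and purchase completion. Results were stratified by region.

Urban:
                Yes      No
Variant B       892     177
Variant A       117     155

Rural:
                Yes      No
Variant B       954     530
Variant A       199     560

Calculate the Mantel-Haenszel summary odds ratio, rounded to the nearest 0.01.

5.46

OR_MH = Σ(aᵢdᵢ/nᵢ) / Σ(bᵢcᵢ/nᵢ), where nᵢ is the stratum total.
Stratum 1 (Urban): n = 1341; a·d/n = 892·155/1341 = 103.1022; b·c/n = 177·117/1341 = 15.4430
Stratum 2 (Rural): n = 2243; a·d/n = 954·560/2243 = 238.1810; b·c/n = 530·199/2243 = 47.0218
OR_MH = (103.1022 + 238.1810) / (15.4430 + 47.0218) = 341.2832 / 62.4648 = 5.46361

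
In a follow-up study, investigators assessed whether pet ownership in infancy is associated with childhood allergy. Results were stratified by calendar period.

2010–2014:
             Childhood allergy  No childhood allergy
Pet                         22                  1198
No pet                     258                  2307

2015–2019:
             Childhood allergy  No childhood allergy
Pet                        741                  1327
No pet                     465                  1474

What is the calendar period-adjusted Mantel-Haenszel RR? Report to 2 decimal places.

RR_MH = Σ(aᵢ·n₀ᵢ/nᵢ) / Σ(cᵢ·n₁ᵢ/nᵢ), with n₁ᵢ = aᵢ+bᵢ (exposed), n₀ᵢ = cᵢ+dᵢ (unexposed), nᵢ = n₁ᵢ+n₀ᵢ.
Stratum 1 (2010–2014): n₁ = 1220, n₀ = 2565, n = 3785; a·n₀/n = 22·2565/3785 = 14.9089; c·n₁/n = 258·1220/3785 = 83.1598
Stratum 2 (2015–2019): n₁ = 2068, n₀ = 1939, n = 4007; a·n₀/n = 741·1939/4007 = 358.5722; c·n₁/n = 465·2068/4007 = 239.9850
RR_MH = (14.9089 + 358.5722) / (83.1598 + 239.9850) = 373.4811 / 323.1449 = 1.15577

1.16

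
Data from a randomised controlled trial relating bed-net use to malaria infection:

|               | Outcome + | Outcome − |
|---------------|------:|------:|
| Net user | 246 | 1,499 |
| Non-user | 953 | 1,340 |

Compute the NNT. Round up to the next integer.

4

Risk in treated group = 246/1745 = 0.14097; risk in control = 953/2293 = 0.41561.
Absolute risk reduction = 0.41561 − 0.14097 = 0.27464
NNT = 1 / ARR = 1 / 0.27464 = 3.641 → round up → 4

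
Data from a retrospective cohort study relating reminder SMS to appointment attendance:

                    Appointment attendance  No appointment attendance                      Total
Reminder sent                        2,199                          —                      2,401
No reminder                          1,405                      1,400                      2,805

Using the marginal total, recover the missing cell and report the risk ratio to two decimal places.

1.83

The missing cell is in the exposed row: 2401 − 2199 = 202.
So a = 2199, b = 202, c = 1405, d = 1400.
RR = [a/(a+b)] / [c/(c+d)] = (2199/2401) / (1405/2805) = 0.91587/0.50089 = 1.82848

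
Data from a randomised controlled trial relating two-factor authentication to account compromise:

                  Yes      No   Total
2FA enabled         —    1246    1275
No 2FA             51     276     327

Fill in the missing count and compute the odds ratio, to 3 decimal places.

0.126

The missing cell is in the exposed row: 1275 − 1246 = 29.
So a = 29, b = 1246, c = 51, d = 276.
OR = (a·d)/(b·c) = (29 × 276) / (1246 × 51) = 8004 / 63546 = 0.12596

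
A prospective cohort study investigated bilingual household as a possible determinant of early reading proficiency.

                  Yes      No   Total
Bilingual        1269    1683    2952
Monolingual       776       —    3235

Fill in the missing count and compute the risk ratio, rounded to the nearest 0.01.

The missing cell is in the unexposed row: 3235 − 776 = 2459.
So a = 1269, b = 1683, c = 776, d = 2459.
RR = [a/(a+b)] / [c/(c+d)] = (1269/2952) / (776/3235) = 0.42988/0.23988 = 1.79208

1.79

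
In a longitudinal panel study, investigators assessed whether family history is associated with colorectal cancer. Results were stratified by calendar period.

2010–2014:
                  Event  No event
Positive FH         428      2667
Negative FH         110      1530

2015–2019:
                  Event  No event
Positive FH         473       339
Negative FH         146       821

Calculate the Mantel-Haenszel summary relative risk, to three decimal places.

2.926

RR_MH = Σ(aᵢ·n₀ᵢ/nᵢ) / Σ(cᵢ·n₁ᵢ/nᵢ), with n₁ᵢ = aᵢ+bᵢ (exposed), n₀ᵢ = cᵢ+dᵢ (unexposed), nᵢ = n₁ᵢ+n₀ᵢ.
Stratum 1 (2010–2014): n₁ = 3095, n₀ = 1640, n = 4735; a·n₀/n = 428·1640/4735 = 148.2408; c·n₁/n = 110·3095/4735 = 71.9007
Stratum 2 (2015–2019): n₁ = 812, n₀ = 967, n = 1779; a·n₀/n = 473·967/1779 = 257.1057; c·n₁/n = 146·812/1779 = 66.6397
RR_MH = (148.2408 + 257.1057) / (71.9007 + 66.6397) = 405.3464 / 138.5404 = 2.92584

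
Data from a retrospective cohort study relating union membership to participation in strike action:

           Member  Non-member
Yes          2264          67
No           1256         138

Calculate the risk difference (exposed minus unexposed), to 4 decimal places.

Reading the table with exposure as columns: a = 2264 (Member, case), b = 1256 (Member, non-case), c = 67 (Non-member, case), d = 138.
Risk in exposed = 2264/3520 = 0.643182; risk in unexposed = 67/205 = 0.326829.
Risk difference = 0.643182 − 0.326829 = 0.316353

0.3164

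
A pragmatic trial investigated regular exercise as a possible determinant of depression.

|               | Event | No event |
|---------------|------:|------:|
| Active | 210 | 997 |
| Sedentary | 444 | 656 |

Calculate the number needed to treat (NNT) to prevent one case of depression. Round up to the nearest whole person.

Risk in treated group = 210/1207 = 0.17399; risk in control = 444/1100 = 0.40364.
Absolute risk reduction = 0.40364 − 0.17399 = 0.22965
NNT = 1 / ARR = 1 / 0.22965 = 4.354 → round up → 5

5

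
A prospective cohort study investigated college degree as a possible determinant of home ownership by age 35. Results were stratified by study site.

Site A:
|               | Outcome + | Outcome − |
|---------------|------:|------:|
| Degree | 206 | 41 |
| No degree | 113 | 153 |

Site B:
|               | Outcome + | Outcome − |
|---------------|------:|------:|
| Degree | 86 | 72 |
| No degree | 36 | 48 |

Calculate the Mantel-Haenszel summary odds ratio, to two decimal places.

OR_MH = Σ(aᵢdᵢ/nᵢ) / Σ(bᵢcᵢ/nᵢ), where nᵢ is the stratum total.
Stratum 1 (Site A): n = 513; a·d/n = 206·153/513 = 61.4386; b·c/n = 41·113/513 = 9.0312
Stratum 2 (Site B): n = 242; a·d/n = 86·48/242 = 17.0579; b·c/n = 72·36/242 = 10.7107
OR_MH = (61.4386 + 17.0579) / (9.0312 + 10.7107) = 78.4964 / 19.7419 = 3.97613

3.98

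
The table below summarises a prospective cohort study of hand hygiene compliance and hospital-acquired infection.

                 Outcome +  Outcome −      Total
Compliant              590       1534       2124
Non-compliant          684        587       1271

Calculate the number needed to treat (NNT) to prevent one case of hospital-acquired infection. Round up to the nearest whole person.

Risk in treated group = 590/2124 = 0.27778; risk in control = 684/1271 = 0.53816.
Absolute risk reduction = 0.53816 − 0.27778 = 0.26038
NNT = 1 / ARR = 1 / 0.26038 = 3.841 → round up → 4

4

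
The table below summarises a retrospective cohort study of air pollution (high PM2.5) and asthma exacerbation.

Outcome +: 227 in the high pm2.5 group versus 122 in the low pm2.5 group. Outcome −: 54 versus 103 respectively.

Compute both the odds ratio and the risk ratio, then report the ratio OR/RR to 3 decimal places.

2.382

From the description: a = 227, b = 54, c = 122, d = 103.
OR = (227·103)/(54·122) = 23381/6588 = 3.54903
Risk in exposed = 227/281 = 0.80783; risk in unexposed = 122/225 = 0.54222; RR = 1.48985
OR/RR = 3.54903 / 1.48985 = 2.38214
The outcome is not rare, so the OR lies further from 1 than the RR.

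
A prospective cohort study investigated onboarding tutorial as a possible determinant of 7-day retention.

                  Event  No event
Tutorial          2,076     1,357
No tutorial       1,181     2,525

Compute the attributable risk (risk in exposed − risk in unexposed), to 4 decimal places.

0.2860

Cells: a = 2076, b = 1357, c = 1181, d = 2525.
Risk in exposed = 2076/3433 = 0.604719; risk in unexposed = 1181/3706 = 0.318672.
Risk difference = 0.604719 − 0.318672 = 0.286046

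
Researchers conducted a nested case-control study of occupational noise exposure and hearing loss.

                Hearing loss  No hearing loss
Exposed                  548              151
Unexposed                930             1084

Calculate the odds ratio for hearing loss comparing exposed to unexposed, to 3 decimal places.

4.230

Cells: a = 548, b = 151, c = 930, d = 1084.
OR = (a·d)/(b·c) = (548 × 1084) / (151 × 930) = 594032 / 140430 = 4.23009
The odds of hearing loss are about 4.23 times as high in the exposed group.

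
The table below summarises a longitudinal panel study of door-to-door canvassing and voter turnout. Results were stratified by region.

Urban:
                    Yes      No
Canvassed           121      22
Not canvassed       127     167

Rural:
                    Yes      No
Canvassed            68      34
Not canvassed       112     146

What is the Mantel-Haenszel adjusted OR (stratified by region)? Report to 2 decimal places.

4.35

OR_MH = Σ(aᵢdᵢ/nᵢ) / Σ(bᵢcᵢ/nᵢ), where nᵢ is the stratum total.
Stratum 1 (Urban): n = 437; a·d/n = 121·167/437 = 46.2403; b·c/n = 22·127/437 = 6.3936
Stratum 2 (Rural): n = 360; a·d/n = 68·146/360 = 27.5778; b·c/n = 34·112/360 = 10.5778
OR_MH = (46.2403 + 27.5778) / (6.3936 + 10.5778) = 73.8181 / 16.9714 = 4.34956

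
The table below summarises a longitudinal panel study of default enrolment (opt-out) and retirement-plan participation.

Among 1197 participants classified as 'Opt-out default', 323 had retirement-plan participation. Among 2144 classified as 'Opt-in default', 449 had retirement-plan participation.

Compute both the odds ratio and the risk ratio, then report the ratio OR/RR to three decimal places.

From the description: a = 323, b = 874, c = 449, d = 1695.
OR = (323·1695)/(874·449) = 547485/392426 = 1.39513
Risk in exposed = 323/1197 = 0.26984; risk in unexposed = 449/2144 = 0.20942; RR = 1.28851
OR/RR = 1.39513 / 1.28851 = 1.08275
The outcome is not rare, so the OR lies further from 1 than the RR.

1.083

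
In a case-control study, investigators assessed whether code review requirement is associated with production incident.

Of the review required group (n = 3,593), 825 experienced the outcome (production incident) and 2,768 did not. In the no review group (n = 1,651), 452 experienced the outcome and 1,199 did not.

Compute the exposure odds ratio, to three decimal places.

From the description: a = 825, b = 2768, c = 452, d = 1199.
OR = (a·d)/(b·c) = (825 × 1199) / (2768 × 452) = 989175 / 1251136 = 0.79062
Exposure is associated with lower odds of production incident (OR = 0.79 < 1).

0.791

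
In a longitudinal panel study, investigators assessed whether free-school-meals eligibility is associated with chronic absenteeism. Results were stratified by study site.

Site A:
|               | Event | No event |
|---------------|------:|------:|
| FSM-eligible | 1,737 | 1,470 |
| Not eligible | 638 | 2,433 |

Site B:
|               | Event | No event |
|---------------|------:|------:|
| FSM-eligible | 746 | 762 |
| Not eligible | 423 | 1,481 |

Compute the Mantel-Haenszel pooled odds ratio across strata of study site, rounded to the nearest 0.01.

OR_MH = Σ(aᵢdᵢ/nᵢ) / Σ(bᵢcᵢ/nᵢ), where nᵢ is the stratum total.
Stratum 1 (Site A): n = 6278; a·d/n = 1737·2433/6278 = 673.1636; b·c/n = 1470·638/6278 = 149.3883
Stratum 2 (Site B): n = 3412; a·d/n = 746·1481/3412 = 323.8060; b·c/n = 762·423/3412 = 94.4683
OR_MH = (673.1636 + 323.8060) / (149.3883 + 94.4683) = 996.9696 / 243.8567 = 4.08834

4.09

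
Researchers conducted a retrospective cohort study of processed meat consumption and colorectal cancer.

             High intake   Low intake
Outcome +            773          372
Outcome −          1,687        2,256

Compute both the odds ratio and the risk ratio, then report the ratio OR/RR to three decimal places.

1.252

Reading the table with exposure as columns: a = 773 (High intake, case), b = 1687 (High intake, non-case), c = 372 (Low intake, case), d = 2256.
OR = (773·2256)/(1687·372) = 1743888/627564 = 2.77882
Risk in exposed = 773/2460 = 0.31423; risk in unexposed = 372/2628 = 0.14155; RR = 2.21987
OR/RR = 2.77882 / 2.21987 = 1.25180
The outcome is not rare, so the OR lies further from 1 than the RR.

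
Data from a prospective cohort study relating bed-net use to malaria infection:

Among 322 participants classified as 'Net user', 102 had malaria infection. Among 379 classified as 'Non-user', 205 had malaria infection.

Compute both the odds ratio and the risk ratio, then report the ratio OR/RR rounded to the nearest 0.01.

0.67

From the description: a = 102, b = 220, c = 205, d = 174.
OR = (102·174)/(220·205) = 17748/45100 = 0.39353
Risk in exposed = 102/322 = 0.31677; risk in unexposed = 205/379 = 0.54090; RR = 0.58564
OR/RR = 0.39353 / 0.58564 = 0.67196
The outcome is not rare, so the OR lies further from 1 than the RR.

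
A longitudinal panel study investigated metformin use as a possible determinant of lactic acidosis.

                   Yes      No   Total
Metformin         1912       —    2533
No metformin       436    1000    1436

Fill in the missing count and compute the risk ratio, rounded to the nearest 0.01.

2.49

The missing cell is in the exposed row: 2533 − 1912 = 621.
So a = 1912, b = 621, c = 436, d = 1000.
RR = [a/(a+b)] / [c/(c+d)] = (1912/2533) / (436/1436) = 0.75484/0.30362 = 2.48611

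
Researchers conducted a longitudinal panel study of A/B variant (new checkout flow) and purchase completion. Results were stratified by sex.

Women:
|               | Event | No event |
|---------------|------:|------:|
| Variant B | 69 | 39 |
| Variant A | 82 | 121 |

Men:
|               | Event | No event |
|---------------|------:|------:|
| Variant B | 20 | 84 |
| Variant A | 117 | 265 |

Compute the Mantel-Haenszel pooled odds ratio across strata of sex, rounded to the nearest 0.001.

OR_MH = Σ(aᵢdᵢ/nᵢ) / Σ(bᵢcᵢ/nᵢ), where nᵢ is the stratum total.
Stratum 1 (Women): n = 311; a·d/n = 69·121/311 = 26.8457; b·c/n = 39·82/311 = 10.2830
Stratum 2 (Men): n = 486; a·d/n = 20·265/486 = 10.9053; b·c/n = 84·117/486 = 20.2222
OR_MH = (26.8457 + 10.9053) / (10.2830 + 20.2222) = 37.7510 / 30.5052 = 1.23753

1.238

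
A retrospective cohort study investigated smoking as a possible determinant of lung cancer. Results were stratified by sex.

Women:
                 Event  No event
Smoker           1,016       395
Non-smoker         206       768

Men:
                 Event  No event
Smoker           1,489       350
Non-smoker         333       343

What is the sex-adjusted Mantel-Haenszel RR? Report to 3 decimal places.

RR_MH = Σ(aᵢ·n₀ᵢ/nᵢ) / Σ(cᵢ·n₁ᵢ/nᵢ), with n₁ᵢ = aᵢ+bᵢ (exposed), n₀ᵢ = cᵢ+dᵢ (unexposed), nᵢ = n₁ᵢ+n₀ᵢ.
Stratum 1 (Women): n₁ = 1411, n₀ = 974, n = 2385; a·n₀/n = 1016·974/2385 = 414.9199; c·n₁/n = 206·1411/2385 = 121.8725
Stratum 2 (Men): n₁ = 1839, n₀ = 676, n = 2515; a·n₀/n = 1489·676/2515 = 400.2243; c·n₁/n = 333·1839/2515 = 243.4938
RR_MH = (414.9199 + 400.2243) / (121.8725 + 243.4938) = 815.1442 / 365.3664 = 2.23103

2.231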